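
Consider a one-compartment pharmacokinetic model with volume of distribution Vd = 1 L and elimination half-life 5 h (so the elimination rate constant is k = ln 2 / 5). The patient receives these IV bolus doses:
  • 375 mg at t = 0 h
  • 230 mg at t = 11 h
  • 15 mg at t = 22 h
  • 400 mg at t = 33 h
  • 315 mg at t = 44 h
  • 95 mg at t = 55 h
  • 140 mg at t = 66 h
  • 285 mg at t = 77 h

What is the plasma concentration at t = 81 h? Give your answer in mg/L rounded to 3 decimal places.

k = ln 2 / 5 = 0.13863 per h
Dose 1 (375 mg at t=0 h): 375·exp(−0.13863·81) = 0.005 mg/L
Dose 2 (230 mg at t=11 h): 230·exp(−0.13863·70) = 0.014 mg/L
Dose 3 (15 mg at t=22 h): 15·exp(−0.13863·59) = 0.004 mg/L
Dose 4 (400 mg at t=33 h): 400·exp(−0.13863·48) = 0.515 mg/L
Dose 5 (315 mg at t=44 h): 315·exp(−0.13863·37) = 1.865 mg/L
Dose 6 (95 mg at t=55 h): 95·exp(−0.13863·26) = 2.584 mg/L
Dose 7 (140 mg at t=66 h): 140·exp(−0.13863·15) = 17.500 mg/L
Dose 8 (285 mg at t=77 h): 285·exp(−0.13863·4) = 163.690 mg/L
C(81) = 0.005 + 0.014 + 0.004 + 0.515 + 1.865 + 2.584 + 17.500 + 163.690 = 186.178 mg/L

186.178 mg/L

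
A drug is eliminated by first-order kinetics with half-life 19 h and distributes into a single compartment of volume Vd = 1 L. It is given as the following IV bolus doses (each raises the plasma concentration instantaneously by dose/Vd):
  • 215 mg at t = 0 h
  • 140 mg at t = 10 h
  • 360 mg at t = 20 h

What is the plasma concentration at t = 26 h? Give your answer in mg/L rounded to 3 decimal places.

k = ln 2 / 19 = 0.03648 per h
Dose 1 (215 mg at t=0 h): 215·exp(−0.03648·26) = 83.273 mg/L
Dose 2 (140 mg at t=10 h): 140·exp(−0.03648·16) = 78.096 mg/L
Dose 3 (360 mg at t=20 h): 360·exp(−0.03648·6) = 289.228 mg/L
C(26) = 83.273 + 78.096 + 289.228 = 450.597 mg/L

450.597 mg/L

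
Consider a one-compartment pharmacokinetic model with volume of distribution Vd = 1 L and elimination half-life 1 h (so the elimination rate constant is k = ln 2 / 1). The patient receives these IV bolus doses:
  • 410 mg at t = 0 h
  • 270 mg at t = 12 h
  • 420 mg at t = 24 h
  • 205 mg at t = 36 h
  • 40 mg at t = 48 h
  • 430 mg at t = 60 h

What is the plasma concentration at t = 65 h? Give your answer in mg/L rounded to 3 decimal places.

k = ln 2 / 1 = 0.69315 per h
Dose 1 (410 mg at t=0 h): 410·exp(−0.69315·65) = 0.000 mg/L
Dose 2 (270 mg at t=12 h): 270·exp(−0.69315·53) = 0.000 mg/L
Dose 3 (420 mg at t=24 h): 420·exp(−0.69315·41) = 0.000 mg/L
Dose 4 (205 mg at t=36 h): 205·exp(−0.69315·29) = 0.000 mg/L
Dose 5 (40 mg at t=48 h): 40·exp(−0.69315·17) = 0.000 mg/L
Dose 6 (430 mg at t=60 h): 430·exp(−0.69315·5) = 13.438 mg/L
C(65) = 0.000 + 0.000 + 0.000 + 0.000 + 0.000 + 13.438 = 13.438 mg/L

13.438 mg/L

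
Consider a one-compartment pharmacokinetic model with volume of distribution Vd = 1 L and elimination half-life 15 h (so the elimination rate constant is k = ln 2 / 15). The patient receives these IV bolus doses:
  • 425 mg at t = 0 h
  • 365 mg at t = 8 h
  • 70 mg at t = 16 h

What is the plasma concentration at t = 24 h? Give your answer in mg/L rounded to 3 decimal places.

362.823 mg/L

k = ln 2 / 15 = 0.04621 per h
Dose 1 (425 mg at t=0 h): 425·exp(−0.04621·24) = 140.198 mg/L
Dose 2 (365 mg at t=8 h): 365·exp(−0.04621·16) = 174.259 mg/L
Dose 3 (70 mg at t=16 h): 70·exp(−0.04621·8) = 48.367 mg/L
C(24) = 140.198 + 174.259 + 48.367 = 362.823 mg/L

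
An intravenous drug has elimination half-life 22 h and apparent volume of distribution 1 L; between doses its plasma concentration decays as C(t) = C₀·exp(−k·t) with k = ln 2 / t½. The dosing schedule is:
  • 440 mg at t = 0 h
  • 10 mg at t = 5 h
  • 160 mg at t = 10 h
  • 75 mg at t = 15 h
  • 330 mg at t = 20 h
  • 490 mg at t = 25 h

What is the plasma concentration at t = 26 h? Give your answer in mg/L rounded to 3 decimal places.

k = ln 2 / 22 = 0.03151 per h
Dose 1 (440 mg at t=0 h): 440·exp(−0.03151·26) = 193.950 mg/L
Dose 2 (10 mg at t=5 h): 10·exp(−0.03151·21) = 5.160 mg/L
Dose 3 (160 mg at t=10 h): 160·exp(−0.03151·16) = 96.647 mg/L
Dose 4 (75 mg at t=15 h): 75·exp(−0.03151·11) = 53.033 mg/L
Dose 5 (330 mg at t=20 h): 330·exp(−0.03151·6) = 273.159 mg/L
Dose 6 (490 mg at t=25 h): 490·exp(−0.03151·1) = 474.802 mg/L
C(26) = 193.950 + 5.160 + 96.647 + 53.033 + 273.159 + 474.802 = 1096.751 mg/L

1096.751 mg/L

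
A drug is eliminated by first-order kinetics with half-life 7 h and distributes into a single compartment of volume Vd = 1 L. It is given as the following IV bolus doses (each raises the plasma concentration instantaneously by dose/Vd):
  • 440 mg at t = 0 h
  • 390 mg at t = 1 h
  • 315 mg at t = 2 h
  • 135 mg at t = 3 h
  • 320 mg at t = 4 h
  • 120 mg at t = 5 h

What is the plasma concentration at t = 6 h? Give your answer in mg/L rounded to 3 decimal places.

1164.085 mg/L

k = ln 2 / 7 = 0.09902 per h
Dose 1 (440 mg at t=0 h): 440·exp(−0.09902·6) = 242.900 mg/L
Dose 2 (390 mg at t=1 h): 390·exp(−0.09902·5) = 237.708 mg/L
Dose 3 (315 mg at t=2 h): 315·exp(−0.09902·4) = 211.979 mg/L
Dose 4 (135 mg at t=3 h): 135·exp(−0.09902·3) = 100.305 mg/L
Dose 5 (320 mg at t=4 h): 320·exp(−0.09902·2) = 262.507 mg/L
Dose 6 (120 mg at t=5 h): 120·exp(−0.09902·1) = 108.687 mg/L
C(6) = 242.900 + 237.708 + 211.979 + 100.305 + 262.507 + 108.687 = 1164.085 mg/L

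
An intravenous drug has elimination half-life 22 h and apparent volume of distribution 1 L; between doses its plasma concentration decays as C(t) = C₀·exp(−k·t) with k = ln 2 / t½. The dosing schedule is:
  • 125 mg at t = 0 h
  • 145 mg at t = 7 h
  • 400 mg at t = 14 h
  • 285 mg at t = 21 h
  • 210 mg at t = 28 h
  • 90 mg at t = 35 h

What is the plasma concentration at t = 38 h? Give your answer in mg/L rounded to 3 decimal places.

k = ln 2 / 22 = 0.03151 per h
Dose 1 (125 mg at t=0 h): 125·exp(−0.03151·38) = 37.753 mg/L
Dose 2 (145 mg at t=7 h): 145·exp(−0.03151·31) = 54.600 mg/L
Dose 3 (400 mg at t=14 h): 400·exp(−0.03151·24) = 187.786 mg/L
Dose 4 (285 mg at t=21 h): 285·exp(−0.03151·17) = 166.813 mg/L
Dose 5 (210 mg at t=28 h): 210·exp(−0.03151·10) = 153.245 mg/L
Dose 6 (90 mg at t=35 h): 90·exp(−0.03151·3) = 81.883 mg/L
C(38) = 37.753 + 54.600 + 187.786 + 166.813 + 153.245 + 81.883 = 682.080 mg/L

682.080 mg/L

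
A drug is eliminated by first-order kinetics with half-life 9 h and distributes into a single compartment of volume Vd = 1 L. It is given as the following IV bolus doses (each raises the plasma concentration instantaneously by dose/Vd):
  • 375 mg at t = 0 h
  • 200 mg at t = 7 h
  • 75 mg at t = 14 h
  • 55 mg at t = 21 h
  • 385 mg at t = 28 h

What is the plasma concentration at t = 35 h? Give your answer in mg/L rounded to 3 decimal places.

306.610 mg/L

k = ln 2 / 9 = 0.07702 per h
Dose 1 (375 mg at t=0 h): 375·exp(−0.07702·35) = 25.314 mg/L
Dose 2 (200 mg at t=7 h): 200·exp(−0.07702·28) = 23.147 mg/L
Dose 3 (75 mg at t=14 h): 75·exp(−0.07702·21) = 14.882 mg/L
Dose 4 (55 mg at t=21 h): 55·exp(−0.07702·14) = 18.711 mg/L
Dose 5 (385 mg at t=28 h): 385·exp(−0.07702·7) = 224.557 mg/L
C(35) = 25.314 + 23.147 + 14.882 + 18.711 + 224.557 = 306.610 mg/L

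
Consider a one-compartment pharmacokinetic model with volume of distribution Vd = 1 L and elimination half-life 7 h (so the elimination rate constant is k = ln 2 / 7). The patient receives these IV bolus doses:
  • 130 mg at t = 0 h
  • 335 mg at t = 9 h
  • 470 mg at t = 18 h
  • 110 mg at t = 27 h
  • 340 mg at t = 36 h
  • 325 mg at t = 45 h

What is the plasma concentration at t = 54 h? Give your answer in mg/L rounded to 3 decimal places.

215.907 mg/L

k = ln 2 / 7 = 0.09902 per h
Dose 1 (130 mg at t=0 h): 130·exp(−0.09902·54) = 0.619 mg/L
Dose 2 (335 mg at t=9 h): 335·exp(−0.09902·45) = 3.889 mg/L
Dose 3 (470 mg at t=18 h): 470·exp(−0.09902·36) = 13.303 mg/L
Dose 4 (110 mg at t=27 h): 110·exp(−0.09902·27) = 7.591 mg/L
Dose 5 (340 mg at t=36 h): 340·exp(−0.09902·18) = 57.201 mg/L
Dose 6 (325 mg at t=45 h): 325·exp(−0.09902·9) = 133.304 mg/L
C(54) = 0.619 + 3.889 + 13.303 + 7.591 + 57.201 + 133.304 = 215.907 mg/L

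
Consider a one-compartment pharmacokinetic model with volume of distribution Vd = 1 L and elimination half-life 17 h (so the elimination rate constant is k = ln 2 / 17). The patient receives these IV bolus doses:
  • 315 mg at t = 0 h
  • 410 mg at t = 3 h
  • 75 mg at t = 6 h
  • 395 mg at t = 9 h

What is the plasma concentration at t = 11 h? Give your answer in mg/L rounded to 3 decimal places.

922.273 mg/L

k = ln 2 / 17 = 0.04077 per h
Dose 1 (315 mg at t=0 h): 315·exp(−0.04077·11) = 201.153 mg/L
Dose 2 (410 mg at t=3 h): 410·exp(−0.04077·8) = 295.885 mg/L
Dose 3 (75 mg at t=6 h): 75·exp(−0.04077·5) = 61.168 mg/L
Dose 4 (395 mg at t=9 h): 395·exp(−0.04077·2) = 364.067 mg/L
C(11) = 201.153 + 295.885 + 61.168 + 364.067 = 922.273 mg/L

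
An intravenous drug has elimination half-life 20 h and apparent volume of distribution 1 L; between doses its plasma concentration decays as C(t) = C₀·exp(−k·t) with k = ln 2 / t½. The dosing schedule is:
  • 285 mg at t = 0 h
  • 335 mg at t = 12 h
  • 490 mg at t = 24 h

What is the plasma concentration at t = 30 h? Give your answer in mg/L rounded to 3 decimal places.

678.288 mg/L

k = ln 2 / 20 = 0.03466 per h
Dose 1 (285 mg at t=0 h): 285·exp(−0.03466·30) = 100.763 mg/L
Dose 2 (335 mg at t=12 h): 335·exp(−0.03466·18) = 179.522 mg/L
Dose 3 (490 mg at t=24 h): 490·exp(−0.03466·6) = 398.004 mg/L
C(30) = 100.763 + 179.522 + 398.004 = 678.288 mg/L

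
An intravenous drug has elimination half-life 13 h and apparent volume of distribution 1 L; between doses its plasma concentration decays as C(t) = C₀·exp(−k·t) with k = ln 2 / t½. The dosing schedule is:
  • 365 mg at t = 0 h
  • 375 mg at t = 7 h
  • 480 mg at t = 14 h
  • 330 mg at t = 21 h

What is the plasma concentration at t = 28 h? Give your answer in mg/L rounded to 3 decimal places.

k = ln 2 / 13 = 0.05332 per h
Dose 1 (365 mg at t=0 h): 365·exp(−0.05332·28) = 82.020 mg/L
Dose 2 (375 mg at t=7 h): 375·exp(−0.05332·21) = 122.392 mg/L
Dose 3 (480 mg at t=14 h): 480·exp(−0.05332·14) = 227.539 mg/L
Dose 4 (330 mg at t=21 h): 330·exp(−0.05332·7) = 227.207 mg/L
C(28) = 82.020 + 122.392 + 227.539 + 227.207 = 659.157 mg/L

659.157 mg/L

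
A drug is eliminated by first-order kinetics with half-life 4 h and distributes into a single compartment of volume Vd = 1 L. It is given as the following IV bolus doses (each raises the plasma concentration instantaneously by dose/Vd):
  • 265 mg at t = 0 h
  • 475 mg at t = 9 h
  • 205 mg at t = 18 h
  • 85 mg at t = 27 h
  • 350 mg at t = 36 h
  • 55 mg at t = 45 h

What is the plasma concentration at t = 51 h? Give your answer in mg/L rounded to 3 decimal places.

k = ln 2 / 4 = 0.17329 per h
Dose 1 (265 mg at t=0 h): 265·exp(−0.17329·51) = 0.038 mg/L
Dose 2 (475 mg at t=9 h): 475·exp(−0.17329·42) = 0.328 mg/L
Dose 3 (205 mg at t=18 h): 205·exp(−0.17329·33) = 0.673 mg/L
Dose 4 (85 mg at t=27 h): 85·exp(−0.17329·24) = 1.328 mg/L
Dose 5 (350 mg at t=36 h): 350·exp(−0.17329·15) = 26.014 mg/L
Dose 6 (55 mg at t=45 h): 55·exp(−0.17329·6) = 19.445 mg/L
C(51) = 0.038 + 0.328 + 0.673 + 1.328 + 26.014 + 19.445 = 47.827 mg/L

47.827 mg/L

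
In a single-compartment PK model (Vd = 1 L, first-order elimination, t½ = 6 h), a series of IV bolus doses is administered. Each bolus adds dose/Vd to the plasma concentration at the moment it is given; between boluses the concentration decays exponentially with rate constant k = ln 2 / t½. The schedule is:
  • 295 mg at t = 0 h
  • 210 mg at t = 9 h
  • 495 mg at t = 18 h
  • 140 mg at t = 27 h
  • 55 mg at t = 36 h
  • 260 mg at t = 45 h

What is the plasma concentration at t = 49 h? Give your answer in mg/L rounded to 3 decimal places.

k = ln 2 / 6 = 0.11552 per h
Dose 1 (295 mg at t=0 h): 295·exp(−0.11552·49) = 1.027 mg/L
Dose 2 (210 mg at t=9 h): 210·exp(−0.11552·40) = 2.067 mg/L
Dose 3 (495 mg at t=18 h): 495·exp(−0.11552·31) = 13.781 mg/L
Dose 4 (140 mg at t=27 h): 140·exp(−0.11552·22) = 11.024 mg/L
Dose 5 (55 mg at t=36 h): 55·exp(−0.11552·13) = 12.250 mg/L
Dose 6 (260 mg at t=45 h): 260·exp(−0.11552·4) = 163.790 mg/L
C(49) = 1.027 + 2.067 + 13.781 + 11.024 + 12.250 + 163.790 = 203.939 mg/L

203.939 mg/L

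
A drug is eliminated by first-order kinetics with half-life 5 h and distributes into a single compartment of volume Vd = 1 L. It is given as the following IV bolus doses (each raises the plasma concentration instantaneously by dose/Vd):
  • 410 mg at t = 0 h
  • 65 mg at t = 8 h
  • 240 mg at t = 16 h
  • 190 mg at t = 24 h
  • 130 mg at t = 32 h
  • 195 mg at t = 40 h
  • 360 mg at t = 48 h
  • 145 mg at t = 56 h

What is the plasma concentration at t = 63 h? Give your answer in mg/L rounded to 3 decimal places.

111.059 mg/L

k = ln 2 / 5 = 0.13863 per h
Dose 1 (410 mg at t=0 h): 410·exp(−0.13863·63) = 0.066 mg/L
Dose 2 (65 mg at t=8 h): 65·exp(−0.13863·55) = 0.032 mg/L
Dose 3 (240 mg at t=16 h): 240·exp(−0.13863·47) = 0.355 mg/L
Dose 4 (190 mg at t=24 h): 190·exp(−0.13863·39) = 0.853 mg/L
Dose 5 (130 mg at t=32 h): 130·exp(−0.13863·31) = 1.768 mg/L
Dose 6 (195 mg at t=40 h): 195·exp(−0.13863·23) = 8.041 mg/L
Dose 7 (360 mg at t=48 h): 360·exp(−0.13863·15) = 45.000 mg/L
Dose 8 (145 mg at t=56 h): 145·exp(−0.13863·7) = 54.945 mg/L
C(63) = 0.066 + 0.032 + 0.355 + 0.853 + 1.768 + 8.041 + 45.000 + 54.945 = 111.059 mg/L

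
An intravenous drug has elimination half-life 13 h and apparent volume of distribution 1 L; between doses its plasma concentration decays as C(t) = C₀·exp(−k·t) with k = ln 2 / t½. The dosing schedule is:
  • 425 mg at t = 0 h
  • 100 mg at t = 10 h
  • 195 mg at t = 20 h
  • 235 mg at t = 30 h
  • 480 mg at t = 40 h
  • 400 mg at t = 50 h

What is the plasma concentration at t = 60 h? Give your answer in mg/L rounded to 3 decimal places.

494.801 mg/L

k = ln 2 / 13 = 0.05332 per h
Dose 1 (425 mg at t=0 h): 425·exp(−0.05332·60) = 17.339 mg/L
Dose 2 (100 mg at t=10 h): 100·exp(−0.05332·50) = 6.953 mg/L
Dose 3 (195 mg at t=20 h): 195·exp(−0.05332·40) = 23.109 mg/L
Dose 4 (235 mg at t=30 h): 235·exp(−0.05332·30) = 47.466 mg/L
Dose 5 (480 mg at t=40 h): 480·exp(−0.05332·20) = 165.241 mg/L
Dose 6 (400 mg at t=50 h): 400·exp(−0.05332·10) = 234.692 mg/L
C(60) = 17.339 + 6.953 + 23.109 + 47.466 + 165.241 + 234.692 = 494.801 mg/L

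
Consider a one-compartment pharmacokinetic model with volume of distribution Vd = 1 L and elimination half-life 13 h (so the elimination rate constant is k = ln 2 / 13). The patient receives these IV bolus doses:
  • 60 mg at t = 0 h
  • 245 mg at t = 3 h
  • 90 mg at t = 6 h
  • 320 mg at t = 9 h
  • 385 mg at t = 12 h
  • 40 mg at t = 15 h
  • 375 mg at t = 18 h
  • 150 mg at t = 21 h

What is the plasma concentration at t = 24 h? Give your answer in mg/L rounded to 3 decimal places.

k = ln 2 / 13 = 0.05332 per h
Dose 1 (60 mg at t=0 h): 60·exp(−0.05332·24) = 16.688 mg/L
Dose 2 (245 mg at t=3 h): 245·exp(−0.05332·21) = 79.963 mg/L
Dose 3 (90 mg at t=6 h): 90·exp(−0.05332·18) = 34.469 mg/L
Dose 4 (320 mg at t=9 h): 320·exp(−0.05332·15) = 143.816 mg/L
Dose 5 (385 mg at t=12 h): 385·exp(−0.05332·12) = 203.042 mg/L
Dose 6 (40 mg at t=15 h): 40·exp(−0.05332·9) = 24.755 mg/L
Dose 7 (375 mg at t=18 h): 375·exp(−0.05332·6) = 272.329 mg/L
Dose 8 (150 mg at t=21 h): 150·exp(−0.05332·3) = 127.827 mg/L
C(24) = 16.688 + 79.963 + 34.469 + 143.816 + 203.042 + 24.755 + 272.329 + 127.827 = 902.889 mg/L

902.889 mg/L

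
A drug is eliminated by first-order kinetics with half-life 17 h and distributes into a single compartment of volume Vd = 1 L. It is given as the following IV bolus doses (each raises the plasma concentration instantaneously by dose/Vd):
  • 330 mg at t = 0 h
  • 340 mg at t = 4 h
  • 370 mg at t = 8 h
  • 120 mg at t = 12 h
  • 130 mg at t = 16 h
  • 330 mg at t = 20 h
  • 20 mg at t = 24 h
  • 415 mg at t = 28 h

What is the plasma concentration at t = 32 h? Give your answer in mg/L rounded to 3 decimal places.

1027.223 mg/L

k = ln 2 / 17 = 0.04077 per h
Dose 1 (330 mg at t=0 h): 330·exp(−0.04077·32) = 89.510 mg/L
Dose 2 (340 mg at t=4 h): 340·exp(−0.04077·28) = 108.559 mg/L
Dose 3 (370 mg at t=8 h): 370·exp(−0.04077·24) = 139.065 mg/L
Dose 4 (120 mg at t=12 h): 120·exp(−0.04077·20) = 53.092 mg/L
Dose 5 (130 mg at t=16 h): 130·exp(−0.04077·16) = 67.705 mg/L
Dose 6 (330 mg at t=20 h): 330·exp(−0.04077·12) = 202.312 mg/L
Dose 7 (20 mg at t=24 h): 20·exp(−0.04077·8) = 14.433 mg/L
Dose 8 (415 mg at t=28 h): 415·exp(−0.04077·4) = 352.547 mg/L
C(32) = 89.510 + 108.559 + 139.065 + 53.092 + 67.705 + 202.312 + 14.433 + 352.547 = 1027.223 mg/L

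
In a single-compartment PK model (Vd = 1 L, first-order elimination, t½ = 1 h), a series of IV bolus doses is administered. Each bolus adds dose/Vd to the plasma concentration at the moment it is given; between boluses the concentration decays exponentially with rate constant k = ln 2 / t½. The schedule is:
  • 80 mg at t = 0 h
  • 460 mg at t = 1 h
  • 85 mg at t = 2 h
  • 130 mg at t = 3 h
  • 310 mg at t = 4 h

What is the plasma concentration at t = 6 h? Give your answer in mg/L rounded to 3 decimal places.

k = ln 2 / 1 = 0.69315 per h
Dose 1 (80 mg at t=0 h): 80·exp(−0.69315·6) = 1.250 mg/L
Dose 2 (460 mg at t=1 h): 460·exp(−0.69315·5) = 14.375 mg/L
Dose 3 (85 mg at t=2 h): 85·exp(−0.69315·4) = 5.312 mg/L
Dose 4 (130 mg at t=3 h): 130·exp(−0.69315·3) = 16.250 mg/L
Dose 5 (310 mg at t=4 h): 310·exp(−0.69315·2) = 77.500 mg/L
C(6) = 1.250 + 14.375 + 5.312 + 16.250 + 77.500 = 114.688 mg/L

114.688 mg/L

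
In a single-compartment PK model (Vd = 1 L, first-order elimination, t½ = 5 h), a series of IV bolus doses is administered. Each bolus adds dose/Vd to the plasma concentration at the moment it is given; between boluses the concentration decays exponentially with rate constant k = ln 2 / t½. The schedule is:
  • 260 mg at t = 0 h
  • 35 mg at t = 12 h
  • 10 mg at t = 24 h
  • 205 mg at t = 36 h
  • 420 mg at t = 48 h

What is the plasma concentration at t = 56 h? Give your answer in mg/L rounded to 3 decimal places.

151.668 mg/L

k = ln 2 / 5 = 0.13863 per h
Dose 1 (260 mg at t=0 h): 260·exp(−0.13863·56) = 0.111 mg/L
Dose 2 (35 mg at t=12 h): 35·exp(−0.13863·44) = 0.079 mg/L
Dose 3 (10 mg at t=24 h): 10·exp(−0.13863·32) = 0.118 mg/L
Dose 4 (205 mg at t=36 h): 205·exp(−0.13863·20) = 12.812 mg/L
Dose 5 (420 mg at t=48 h): 420·exp(−0.13863·8) = 138.548 mg/L
C(56) = 0.111 + 0.079 + 0.118 + 12.812 + 138.548 = 151.668 mg/L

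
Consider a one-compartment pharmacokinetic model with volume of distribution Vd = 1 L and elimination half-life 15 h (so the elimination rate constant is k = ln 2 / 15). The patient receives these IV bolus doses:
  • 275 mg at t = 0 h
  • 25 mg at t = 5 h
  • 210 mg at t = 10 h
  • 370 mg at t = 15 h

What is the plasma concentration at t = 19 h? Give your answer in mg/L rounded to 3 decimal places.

k = ln 2 / 15 = 0.04621 per h
Dose 1 (275 mg at t=0 h): 275·exp(−0.04621·19) = 114.295 mg/L
Dose 2 (25 mg at t=5 h): 25·exp(−0.04621·14) = 13.091 mg/L
Dose 3 (210 mg at t=10 h): 210·exp(−0.04621·9) = 138.548 mg/L
Dose 4 (370 mg at t=15 h): 370·exp(−0.04621·4) = 307.558 mg/L
C(19) = 114.295 + 13.091 + 138.548 + 307.558 = 573.493 mg/L

573.493 mg/L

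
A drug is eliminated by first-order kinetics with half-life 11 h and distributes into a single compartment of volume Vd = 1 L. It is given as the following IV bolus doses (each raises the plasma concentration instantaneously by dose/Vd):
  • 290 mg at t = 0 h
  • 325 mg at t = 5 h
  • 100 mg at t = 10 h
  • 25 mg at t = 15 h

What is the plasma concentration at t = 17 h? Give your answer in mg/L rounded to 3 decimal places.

338.300 mg/L

k = ln 2 / 11 = 0.06301 per h
Dose 1 (290 mg at t=0 h): 290·exp(−0.06301·17) = 99.350 mg/L
Dose 2 (325 mg at t=5 h): 325·exp(−0.06301·12) = 152.576 mg/L
Dose 3 (100 mg at t=10 h): 100·exp(−0.06301·7) = 64.333 mg/L
Dose 4 (25 mg at t=15 h): 25·exp(−0.06301·2) = 22.040 mg/L
C(17) = 99.350 + 152.576 + 64.333 + 22.040 = 338.300 mg/L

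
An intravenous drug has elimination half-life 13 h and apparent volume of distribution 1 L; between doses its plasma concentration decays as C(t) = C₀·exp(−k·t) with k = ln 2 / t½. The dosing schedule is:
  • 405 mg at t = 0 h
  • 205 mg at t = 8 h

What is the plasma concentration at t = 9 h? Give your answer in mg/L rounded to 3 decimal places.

k = ln 2 / 13 = 0.05332 per h
Dose 1 (405 mg at t=0 h): 405·exp(−0.05332·9) = 250.640 mg/L
Dose 2 (205 mg at t=8 h): 205·exp(−0.05332·1) = 194.356 mg/L
C(9) = 250.640 + 194.356 = 444.995 mg/L

444.995 mg/L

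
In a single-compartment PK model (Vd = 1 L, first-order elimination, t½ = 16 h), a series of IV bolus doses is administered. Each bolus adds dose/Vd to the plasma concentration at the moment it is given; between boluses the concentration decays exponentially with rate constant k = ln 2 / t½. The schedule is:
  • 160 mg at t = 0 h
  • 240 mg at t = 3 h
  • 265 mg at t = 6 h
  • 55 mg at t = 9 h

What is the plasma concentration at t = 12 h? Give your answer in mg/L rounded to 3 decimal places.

510.287 mg/L

k = ln 2 / 16 = 0.04332 per h
Dose 1 (160 mg at t=0 h): 160·exp(−0.04332·12) = 95.137 mg/L
Dose 2 (240 mg at t=3 h): 240·exp(−0.04332·9) = 162.511 mg/L
Dose 3 (265 mg at t=6 h): 265·exp(−0.04332·6) = 204.343 mg/L
Dose 4 (55 mg at t=9 h): 55·exp(−0.04332·3) = 48.297 mg/L
C(12) = 95.137 + 162.511 + 204.343 + 48.297 = 510.287 mg/L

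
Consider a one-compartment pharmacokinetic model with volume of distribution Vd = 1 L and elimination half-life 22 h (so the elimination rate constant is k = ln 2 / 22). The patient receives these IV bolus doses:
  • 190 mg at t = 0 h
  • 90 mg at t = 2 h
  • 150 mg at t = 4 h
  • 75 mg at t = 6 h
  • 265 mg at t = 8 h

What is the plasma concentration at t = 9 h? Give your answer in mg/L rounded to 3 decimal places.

668.430 mg/L

k = ln 2 / 22 = 0.03151 per h
Dose 1 (190 mg at t=0 h): 190·exp(−0.03151·9) = 143.089 mg/L
Dose 2 (90 mg at t=2 h): 90·exp(−0.03151·7) = 72.187 mg/L
Dose 3 (150 mg at t=4 h): 150·exp(−0.03151·5) = 128.137 mg/L
Dose 4 (75 mg at t=6 h): 75·exp(−0.03151·3) = 68.236 mg/L
Dose 5 (265 mg at t=8 h): 265·exp(−0.03151·1) = 256.781 mg/L
C(9) = 143.089 + 72.187 + 128.137 + 68.236 + 256.781 = 668.430 mg/L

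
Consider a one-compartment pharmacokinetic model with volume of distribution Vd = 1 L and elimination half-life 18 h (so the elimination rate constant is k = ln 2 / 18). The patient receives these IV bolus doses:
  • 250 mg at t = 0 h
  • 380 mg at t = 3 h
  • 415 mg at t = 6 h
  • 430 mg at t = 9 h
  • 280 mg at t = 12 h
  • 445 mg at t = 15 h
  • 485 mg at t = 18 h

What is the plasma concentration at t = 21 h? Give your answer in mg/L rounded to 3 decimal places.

k = ln 2 / 18 = 0.03851 per h
Dose 1 (250 mg at t=0 h): 250·exp(−0.03851·21) = 111.362 mg/L
Dose 2 (380 mg at t=3 h): 380·exp(−0.03851·18) = 190.000 mg/L
Dose 3 (415 mg at t=6 h): 415·exp(−0.03851·15) = 232.911 mg/L
Dose 4 (430 mg at t=9 h): 430·exp(−0.03851·12) = 270.883 mg/L
Dose 5 (280 mg at t=12 h): 280·exp(−0.03851·9) = 197.990 mg/L
Dose 6 (445 mg at t=15 h): 445·exp(−0.03851·6) = 353.197 mg/L
Dose 7 (485 mg at t=18 h): 485·exp(−0.03851·3) = 432.086 mg/L
C(21) = 111.362 + 190.000 + 232.911 + 270.883 + 197.990 + 353.197 + 432.086 = 1788.429 mg/L

1788.429 mg/L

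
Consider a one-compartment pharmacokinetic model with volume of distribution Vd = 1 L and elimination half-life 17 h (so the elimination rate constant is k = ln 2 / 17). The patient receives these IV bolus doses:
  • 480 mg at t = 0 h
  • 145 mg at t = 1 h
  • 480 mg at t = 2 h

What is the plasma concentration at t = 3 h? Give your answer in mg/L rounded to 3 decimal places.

1019.203 mg/L

k = ln 2 / 17 = 0.04077 per h
Dose 1 (480 mg at t=0 h): 480·exp(−0.04077·3) = 424.735 mg/L
Dose 2 (145 mg at t=1 h): 145·exp(−0.04077·2) = 133.645 mg/L
Dose 3 (480 mg at t=2 h): 480·exp(−0.04077·1) = 460.822 mg/L
C(3) = 424.735 + 133.645 + 460.822 = 1019.203 mg/L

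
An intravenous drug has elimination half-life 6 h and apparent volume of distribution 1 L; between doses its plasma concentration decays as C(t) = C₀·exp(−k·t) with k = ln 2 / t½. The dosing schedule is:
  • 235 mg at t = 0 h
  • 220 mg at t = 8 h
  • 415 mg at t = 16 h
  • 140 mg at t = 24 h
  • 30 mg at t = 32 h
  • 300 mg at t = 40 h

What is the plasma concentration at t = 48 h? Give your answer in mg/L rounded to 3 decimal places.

145.907 mg/L

k = ln 2 / 6 = 0.11552 per h
Dose 1 (235 mg at t=0 h): 235·exp(−0.11552·48) = 0.918 mg/L
Dose 2 (220 mg at t=8 h): 220·exp(−0.11552·40) = 2.165 mg/L
Dose 3 (415 mg at t=16 h): 415·exp(−0.11552·32) = 10.293 mg/L
Dose 4 (140 mg at t=24 h): 140·exp(−0.11552·24) = 8.750 mg/L
Dose 5 (30 mg at t=32 h): 30·exp(−0.11552·16) = 4.725 mg/L
Dose 6 (300 mg at t=40 h): 300·exp(−0.11552·8) = 119.055 mg/L
C(48) = 0.918 + 2.165 + 10.293 + 8.750 + 4.725 + 119.055 = 145.907 mg/L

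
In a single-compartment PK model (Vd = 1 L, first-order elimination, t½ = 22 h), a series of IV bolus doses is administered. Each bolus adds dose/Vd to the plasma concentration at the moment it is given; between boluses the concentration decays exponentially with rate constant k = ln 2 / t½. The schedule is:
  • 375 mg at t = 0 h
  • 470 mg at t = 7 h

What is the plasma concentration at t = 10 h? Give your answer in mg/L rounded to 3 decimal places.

701.263 mg/L

k = ln 2 / 22 = 0.03151 per h
Dose 1 (375 mg at t=0 h): 375·exp(−0.03151·10) = 273.653 mg/L
Dose 2 (470 mg at t=7 h): 470·exp(−0.03151·3) = 427.610 mg/L
C(10) = 273.653 + 427.610 = 701.263 mg/L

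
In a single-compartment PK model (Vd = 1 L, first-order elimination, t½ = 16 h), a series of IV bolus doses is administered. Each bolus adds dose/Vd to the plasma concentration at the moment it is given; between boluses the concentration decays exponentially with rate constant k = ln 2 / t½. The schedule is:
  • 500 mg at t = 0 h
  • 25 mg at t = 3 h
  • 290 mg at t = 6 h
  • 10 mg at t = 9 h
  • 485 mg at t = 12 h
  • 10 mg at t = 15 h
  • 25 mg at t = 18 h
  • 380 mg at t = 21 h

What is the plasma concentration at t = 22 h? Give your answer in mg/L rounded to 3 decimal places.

1061.226 mg/L

k = ln 2 / 16 = 0.04332 per h
Dose 1 (500 mg at t=0 h): 500·exp(−0.04332·22) = 192.776 mg/L
Dose 2 (25 mg at t=3 h): 25·exp(−0.04332·19) = 10.977 mg/L
Dose 3 (290 mg at t=6 h): 290·exp(−0.04332·16) = 145.000 mg/L
Dose 4 (10 mg at t=9 h): 10·exp(−0.04332·13) = 5.694 mg/L
Dose 5 (485 mg at t=12 h): 485·exp(−0.04332·10) = 314.484 mg/L
Dose 6 (10 mg at t=15 h): 10·exp(−0.04332·7) = 7.384 mg/L
Dose 7 (25 mg at t=18 h): 25·exp(−0.04332·4) = 21.022 mg/L
Dose 8 (380 mg at t=21 h): 380·exp(−0.04332·1) = 363.889 mg/L
C(22) = 192.776 + 10.977 + 145.000 + 5.694 + 314.484 + 7.384 + 21.022 + 363.889 = 1061.226 mg/L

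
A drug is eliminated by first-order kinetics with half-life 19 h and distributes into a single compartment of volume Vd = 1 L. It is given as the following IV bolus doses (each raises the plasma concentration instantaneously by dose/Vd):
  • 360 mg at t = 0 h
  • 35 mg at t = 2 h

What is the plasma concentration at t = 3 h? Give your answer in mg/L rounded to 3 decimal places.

356.426 mg/L

k = ln 2 / 19 = 0.03648 per h
Dose 1 (360 mg at t=0 h): 360·exp(−0.03648·3) = 322.680 mg/L
Dose 2 (35 mg at t=2 h): 35·exp(−0.03648·1) = 33.746 mg/L
C(3) = 322.680 + 33.746 = 356.426 mg/L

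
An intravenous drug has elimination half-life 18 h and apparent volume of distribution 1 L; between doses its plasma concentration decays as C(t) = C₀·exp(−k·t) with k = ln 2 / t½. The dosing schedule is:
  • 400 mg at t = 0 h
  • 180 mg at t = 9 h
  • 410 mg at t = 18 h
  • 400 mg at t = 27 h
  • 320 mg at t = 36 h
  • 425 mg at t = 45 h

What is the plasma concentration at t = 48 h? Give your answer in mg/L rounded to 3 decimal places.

990.627 mg/L

k = ln 2 / 18 = 0.03851 per h
Dose 1 (400 mg at t=0 h): 400·exp(−0.03851·48) = 62.996 mg/L
Dose 2 (180 mg at t=9 h): 180·exp(−0.03851·39) = 40.090 mg/L
Dose 3 (410 mg at t=18 h): 410·exp(−0.03851·30) = 129.142 mg/L
Dose 4 (400 mg at t=27 h): 400·exp(−0.03851·21) = 178.180 mg/L
Dose 5 (320 mg at t=36 h): 320·exp(−0.03851·12) = 201.587 mg/L
Dose 6 (425 mg at t=45 h): 425·exp(−0.03851·3) = 378.632 mg/L
C(48) = 62.996 + 40.090 + 129.142 + 178.180 + 201.587 + 378.632 = 990.627 mg/L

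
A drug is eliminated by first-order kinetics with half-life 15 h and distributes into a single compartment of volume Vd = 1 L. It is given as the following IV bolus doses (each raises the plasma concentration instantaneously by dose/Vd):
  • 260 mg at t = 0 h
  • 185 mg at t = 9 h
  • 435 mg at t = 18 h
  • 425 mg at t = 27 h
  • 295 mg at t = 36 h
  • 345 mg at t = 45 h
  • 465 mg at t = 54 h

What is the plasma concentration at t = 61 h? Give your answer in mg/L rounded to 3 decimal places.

k = ln 2 / 15 = 0.04621 per h
Dose 1 (260 mg at t=0 h): 260·exp(−0.04621·61) = 15.516 mg/L
Dose 2 (185 mg at t=9 h): 185·exp(−0.04621·52) = 16.734 mg/L
Dose 3 (435 mg at t=18 h): 435·exp(−0.04621·43) = 59.640 mg/L
Dose 4 (425 mg at t=27 h): 425·exp(−0.04621·34) = 88.319 mg/L
Dose 5 (295 mg at t=36 h): 295·exp(−0.04621·25) = 92.919 mg/L
Dose 6 (345 mg at t=45 h): 345·exp(−0.04621·16) = 164.710 mg/L
Dose 7 (465 mg at t=54 h): 465·exp(−0.04621·7) = 336.490 mg/L
C(61) = 15.516 + 16.734 + 59.640 + 88.319 + 92.919 + 164.710 + 336.490 = 774.329 mg/L

774.329 mg/L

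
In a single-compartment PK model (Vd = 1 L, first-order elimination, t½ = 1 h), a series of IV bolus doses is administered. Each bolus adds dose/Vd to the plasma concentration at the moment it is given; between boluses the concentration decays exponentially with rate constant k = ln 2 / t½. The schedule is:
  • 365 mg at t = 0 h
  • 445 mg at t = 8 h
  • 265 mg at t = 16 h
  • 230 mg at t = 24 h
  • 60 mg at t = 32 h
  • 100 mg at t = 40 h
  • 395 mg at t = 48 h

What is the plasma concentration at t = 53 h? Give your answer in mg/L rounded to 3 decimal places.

12.356 mg/L

k = ln 2 / 1 = 0.69315 per h
Dose 1 (365 mg at t=0 h): 365·exp(−0.69315·53) = 0.000 mg/L
Dose 2 (445 mg at t=8 h): 445·exp(−0.69315·45) = 0.000 mg/L
Dose 3 (265 mg at t=16 h): 265·exp(−0.69315·37) = 0.000 mg/L
Dose 4 (230 mg at t=24 h): 230·exp(−0.69315·29) = 0.000 mg/L
Dose 5 (60 mg at t=32 h): 60·exp(−0.69315·21) = 0.000 mg/L
Dose 6 (100 mg at t=40 h): 100·exp(−0.69315·13) = 0.012 mg/L
Dose 7 (395 mg at t=48 h): 395·exp(−0.69315·5) = 12.344 mg/L
C(53) = 0.000 + 0.000 + 0.000 + 0.000 + 0.000 + 0.012 + 12.344 = 12.356 mg/L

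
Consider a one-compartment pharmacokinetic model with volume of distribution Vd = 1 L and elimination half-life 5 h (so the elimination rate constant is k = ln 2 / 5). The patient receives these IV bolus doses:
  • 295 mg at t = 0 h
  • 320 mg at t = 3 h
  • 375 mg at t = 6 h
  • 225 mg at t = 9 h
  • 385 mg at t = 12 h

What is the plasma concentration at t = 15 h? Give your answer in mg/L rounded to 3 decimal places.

k = ln 2 / 5 = 0.13863 per h
Dose 1 (295 mg at t=0 h): 295·exp(−0.13863·15) = 36.875 mg/L
Dose 2 (320 mg at t=3 h): 320·exp(−0.13863·12) = 60.629 mg/L
Dose 3 (375 mg at t=6 h): 375·exp(−0.13863·9) = 107.690 mg/L
Dose 4 (225 mg at t=9 h): 225·exp(−0.13863·6) = 97.937 mg/L
Dose 5 (385 mg at t=12 h): 385·exp(−0.13863·3) = 254.005 mg/L
C(15) = 36.875 + 60.629 + 107.690 + 97.937 + 254.005 = 557.136 mg/L

557.136 mg/L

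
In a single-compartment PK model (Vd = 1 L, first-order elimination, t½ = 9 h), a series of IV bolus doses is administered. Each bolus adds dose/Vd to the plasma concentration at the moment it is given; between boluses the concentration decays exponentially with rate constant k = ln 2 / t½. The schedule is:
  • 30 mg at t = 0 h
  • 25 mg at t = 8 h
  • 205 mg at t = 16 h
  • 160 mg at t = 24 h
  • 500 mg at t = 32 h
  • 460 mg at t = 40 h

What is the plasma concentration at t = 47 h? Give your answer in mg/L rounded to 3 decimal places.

473.882 mg/L

k = ln 2 / 9 = 0.07702 per h
Dose 1 (30 mg at t=0 h): 30·exp(−0.07702·47) = 0.804 mg/L
Dose 2 (25 mg at t=8 h): 25·exp(−0.07702·39) = 1.240 mg/L
Dose 3 (205 mg at t=16 h): 205·exp(−0.07702·31) = 18.831 mg/L
Dose 4 (160 mg at t=24 h): 160·exp(−0.07702·23) = 27.216 mg/L
Dose 5 (500 mg at t=32 h): 500·exp(−0.07702·15) = 157.490 mg/L
Dose 6 (460 mg at t=40 h): 460·exp(−0.07702·7) = 268.302 mg/L
C(47) = 0.804 + 1.240 + 18.831 + 27.216 + 157.490 + 268.302 = 473.882 mg/L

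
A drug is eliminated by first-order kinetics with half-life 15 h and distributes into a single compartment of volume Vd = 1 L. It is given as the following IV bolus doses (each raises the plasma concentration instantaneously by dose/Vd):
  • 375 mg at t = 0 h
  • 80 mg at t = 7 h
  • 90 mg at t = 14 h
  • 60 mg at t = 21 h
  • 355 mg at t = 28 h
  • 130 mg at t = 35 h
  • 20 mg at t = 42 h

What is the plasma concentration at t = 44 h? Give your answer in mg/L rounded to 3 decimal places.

380.280 mg/L

k = ln 2 / 15 = 0.04621 per h
Dose 1 (375 mg at t=0 h): 375·exp(−0.04621·44) = 49.092 mg/L
Dose 2 (80 mg at t=7 h): 80·exp(−0.04621·37) = 14.473 mg/L
Dose 3 (90 mg at t=14 h): 90·exp(−0.04621·30) = 22.500 mg/L
Dose 4 (60 mg at t=21 h): 60·exp(−0.04621·23) = 20.729 mg/L
Dose 5 (355 mg at t=28 h): 355·exp(−0.04621·16) = 169.484 mg/L
Dose 6 (130 mg at t=35 h): 130·exp(−0.04621·9) = 85.768 mg/L
Dose 7 (20 mg at t=42 h): 20·exp(−0.04621·2) = 18.234 mg/L
C(44) = 49.092 + 14.473 + 22.500 + 20.729 + 169.484 + 85.768 + 18.234 = 380.280 mg/L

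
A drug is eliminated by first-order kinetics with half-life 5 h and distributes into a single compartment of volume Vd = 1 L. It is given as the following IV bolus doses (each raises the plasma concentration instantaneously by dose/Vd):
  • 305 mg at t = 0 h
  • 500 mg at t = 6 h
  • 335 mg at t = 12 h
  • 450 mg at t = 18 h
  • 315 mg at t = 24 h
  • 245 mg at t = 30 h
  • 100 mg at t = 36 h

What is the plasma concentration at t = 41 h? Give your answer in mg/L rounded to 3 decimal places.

162.674 mg/L

k = ln 2 / 5 = 0.13863 per h
Dose 1 (305 mg at t=0 h): 305·exp(−0.13863·41) = 1.037 mg/L
Dose 2 (500 mg at t=6 h): 500·exp(−0.13863·35) = 3.906 mg/L
Dose 3 (335 mg at t=12 h): 335·exp(−0.13863·29) = 6.013 mg/L
Dose 4 (450 mg at t=18 h): 450·exp(−0.13863·23) = 18.556 mg/L
Dose 5 (315 mg at t=24 h): 315·exp(−0.13863·17) = 29.841 mg/L
Dose 6 (245 mg at t=30 h): 245·exp(−0.13863·11) = 53.321 mg/L
Dose 7 (100 mg at t=36 h): 100·exp(−0.13863·5) = 50.000 mg/L
C(41) = 1.037 + 3.906 + 6.013 + 18.556 + 29.841 + 53.321 + 50.000 = 162.674 mg/L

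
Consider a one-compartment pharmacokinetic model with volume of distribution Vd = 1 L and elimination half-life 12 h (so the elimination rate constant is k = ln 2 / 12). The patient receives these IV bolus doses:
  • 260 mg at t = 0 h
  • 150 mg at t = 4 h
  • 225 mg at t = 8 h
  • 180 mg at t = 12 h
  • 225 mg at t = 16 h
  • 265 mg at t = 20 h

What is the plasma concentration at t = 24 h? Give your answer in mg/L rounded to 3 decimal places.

k = ln 2 / 12 = 0.05776 per h
Dose 1 (260 mg at t=0 h): 260·exp(−0.05776·24) = 65.000 mg/L
Dose 2 (150 mg at t=4 h): 150·exp(−0.05776·20) = 47.247 mg/L
Dose 3 (225 mg at t=8 h): 225·exp(−0.05776·16) = 89.291 mg/L
Dose 4 (180 mg at t=12 h): 180·exp(−0.05776·12) = 90.000 mg/L
Dose 5 (225 mg at t=16 h): 225·exp(−0.05776·8) = 141.741 mg/L
Dose 6 (265 mg at t=20 h): 265·exp(−0.05776·4) = 210.331 mg/L
C(24) = 65.000 + 47.247 + 89.291 + 90.000 + 141.741 + 210.331 = 643.610 mg/L

643.610 mg/L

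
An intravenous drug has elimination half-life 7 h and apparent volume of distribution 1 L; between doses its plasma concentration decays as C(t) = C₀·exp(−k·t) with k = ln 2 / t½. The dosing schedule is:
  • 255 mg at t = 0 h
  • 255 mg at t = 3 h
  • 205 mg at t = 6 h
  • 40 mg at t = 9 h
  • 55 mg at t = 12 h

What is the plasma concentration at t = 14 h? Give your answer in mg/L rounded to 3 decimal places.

k = ln 2 / 7 = 0.09902 per h
Dose 1 (255 mg at t=0 h): 255·exp(−0.09902·14) = 63.750 mg/L
Dose 2 (255 mg at t=3 h): 255·exp(−0.09902·11) = 85.801 mg/L
Dose 3 (205 mg at t=6 h): 205·exp(−0.09902·8) = 92.837 mg/L
Dose 4 (40 mg at t=9 h): 40·exp(−0.09902·5) = 24.380 mg/L
Dose 5 (55 mg at t=12 h): 55·exp(−0.09902·2) = 45.118 mg/L
C(14) = 63.750 + 85.801 + 92.837 + 24.380 + 45.118 = 311.887 mg/L

311.887 mg/L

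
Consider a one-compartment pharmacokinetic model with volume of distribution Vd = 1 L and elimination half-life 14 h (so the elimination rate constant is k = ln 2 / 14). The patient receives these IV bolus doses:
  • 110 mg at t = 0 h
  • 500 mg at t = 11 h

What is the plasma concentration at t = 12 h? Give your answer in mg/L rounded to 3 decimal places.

536.572 mg/L

k = ln 2 / 14 = 0.04951 per h
Dose 1 (110 mg at t=0 h): 110·exp(−0.04951·12) = 60.725 mg/L
Dose 2 (500 mg at t=11 h): 500·exp(−0.04951·1) = 475.848 mg/L
C(12) = 60.725 + 475.848 = 536.572 mg/L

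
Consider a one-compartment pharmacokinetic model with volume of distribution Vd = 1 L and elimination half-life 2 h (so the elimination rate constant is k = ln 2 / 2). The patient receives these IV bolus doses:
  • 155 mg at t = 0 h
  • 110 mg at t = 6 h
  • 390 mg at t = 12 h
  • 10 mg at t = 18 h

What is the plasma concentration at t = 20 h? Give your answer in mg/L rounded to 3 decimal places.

k = ln 2 / 2 = 0.34657 per h
Dose 1 (155 mg at t=0 h): 155·exp(−0.34657·20) = 0.151 mg/L
Dose 2 (110 mg at t=6 h): 110·exp(−0.34657·14) = 0.859 mg/L
Dose 3 (390 mg at t=12 h): 390·exp(−0.34657·8) = 24.375 mg/L
Dose 4 (10 mg at t=18 h): 10·exp(−0.34657·2) = 5.000 mg/L
C(20) = 0.151 + 0.859 + 24.375 + 5.000 = 30.386 mg/L

30.386 mg/L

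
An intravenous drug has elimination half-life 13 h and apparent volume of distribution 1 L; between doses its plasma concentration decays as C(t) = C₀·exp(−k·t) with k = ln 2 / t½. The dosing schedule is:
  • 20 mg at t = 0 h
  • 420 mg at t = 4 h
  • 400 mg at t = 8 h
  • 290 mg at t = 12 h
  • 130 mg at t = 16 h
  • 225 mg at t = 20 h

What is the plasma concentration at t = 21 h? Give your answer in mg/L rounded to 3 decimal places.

k = ln 2 / 13 = 0.05332 per h
Dose 1 (20 mg at t=0 h): 20·exp(−0.05332·21) = 6.528 mg/L
Dose 2 (420 mg at t=4 h): 420·exp(−0.05332·17) = 169.666 mg/L
Dose 3 (400 mg at t=8 h): 400·exp(−0.05332·13) = 200.000 mg/L
Dose 4 (290 mg at t=12 h): 290·exp(−0.05332·9) = 179.470 mg/L
Dose 5 (130 mg at t=16 h): 130·exp(−0.05332·5) = 99.578 mg/L
Dose 6 (225 mg at t=20 h): 225·exp(−0.05332·1) = 213.317 mg/L
C(21) = 6.528 + 169.666 + 200.000 + 179.470 + 99.578 + 213.317 = 868.559 mg/L

868.559 mg/L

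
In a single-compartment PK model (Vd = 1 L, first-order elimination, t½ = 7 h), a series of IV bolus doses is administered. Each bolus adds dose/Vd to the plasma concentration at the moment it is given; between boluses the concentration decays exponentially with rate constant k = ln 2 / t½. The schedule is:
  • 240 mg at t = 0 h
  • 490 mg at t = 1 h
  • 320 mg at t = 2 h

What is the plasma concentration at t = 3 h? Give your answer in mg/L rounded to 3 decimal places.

870.115 mg/L

k = ln 2 / 7 = 0.09902 per h
Dose 1 (240 mg at t=0 h): 240·exp(−0.09902·3) = 178.319 mg/L
Dose 2 (490 mg at t=1 h): 490·exp(−0.09902·2) = 401.964 mg/L
Dose 3 (320 mg at t=2 h): 320·exp(−0.09902·1) = 289.832 mg/L
C(3) = 178.319 + 401.964 + 289.832 = 870.115 mg/L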